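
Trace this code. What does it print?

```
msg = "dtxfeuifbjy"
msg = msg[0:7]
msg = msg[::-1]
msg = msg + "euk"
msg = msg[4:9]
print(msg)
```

slice [0:7] → 'dtxfeui'
reverse → 'iuefxtd'
+ 'euk' → 'iuefxtdeuk'
slice [4:9] → 'xtdeu'

xtdeu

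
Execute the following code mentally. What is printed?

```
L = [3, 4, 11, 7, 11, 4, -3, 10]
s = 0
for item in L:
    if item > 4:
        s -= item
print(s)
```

item=3: not >4
item=4: not >4
item=11: >4, s = 0-11 = -11
item=7: >4, s = (-11)-7 = -18
item=11: >4, s = (-18)-11 = -29
item=4: not >4
item=-3: not >4
item=10: >4, s = (-29)-10 = -39

-39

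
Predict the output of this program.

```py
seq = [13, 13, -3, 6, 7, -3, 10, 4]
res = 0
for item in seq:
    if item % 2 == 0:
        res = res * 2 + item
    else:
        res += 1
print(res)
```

80

item=13: not even, res = 0+1 = 1
item=13: not even, res = 1+1 = 2
item=-3: not even, res = 2+1 = 3
item=6: even, res = 3*2+6 = 12
item=7: not even, res = 12+1 = 13
item=-3: not even, res = 13+1 = 14
item=10: even, res = 14*2+10 = 38
item=4: even, res = 38*2+4 = 80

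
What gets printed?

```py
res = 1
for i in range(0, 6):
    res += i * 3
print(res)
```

i=0: res = 1+0*3 = 1
i=1: res = 1+1*3 = 4
i=2: res = 4+2*3 = 10
i=3: res = 10+3*3 = 19
i=4: res = 19+4*3 = 31
i=5: res = 31+5*3 = 46

46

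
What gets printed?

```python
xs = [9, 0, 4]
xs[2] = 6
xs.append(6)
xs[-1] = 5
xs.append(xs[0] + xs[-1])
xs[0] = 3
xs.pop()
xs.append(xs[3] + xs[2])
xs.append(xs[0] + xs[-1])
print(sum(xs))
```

39

xs[2] = 6 → [9, 0, 6]
append 6 → [9, 0, 6, 6]
xs[-1] = 5 → [9, 0, 6, 5]
append xs[0]+xs[-1] = 9+5 = 14 → [9, 0, 6, 5, 14]
xs[0] = 3 → [3, 0, 6, 5, 14]
pop() removes 14 → [3, 0, 6, 5]
append xs[3]+xs[2] = 5+6 = 11 → [3, 0, 6, 5, 11]
append xs[0]+xs[-1] = 3+11 = 14 → [3, 0, 6, 5, 11, 14]
sum = 39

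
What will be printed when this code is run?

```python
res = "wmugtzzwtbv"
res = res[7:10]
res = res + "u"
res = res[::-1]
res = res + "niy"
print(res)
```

ubtwniy

slice [7:10] → 'wtb'
+ 'u' → 'wtbu'
reverse → 'ubtw'
+ 'niy' → 'ubtwniy'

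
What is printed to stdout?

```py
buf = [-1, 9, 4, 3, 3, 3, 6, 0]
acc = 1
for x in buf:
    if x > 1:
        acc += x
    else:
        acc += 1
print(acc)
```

31

x=-1: not >1, acc = 1+1 = 2
x=9: >1, acc = 2+9 = 11
x=4: >1, acc = 11+4 = 15
x=3: >1, acc = 15+3 = 18
x=3: >1, acc = 18+3 = 21
x=3: >1, acc = 21+3 = 24
x=6: >1, acc = 24+6 = 30
x=0: not >1, acc = 30+1 = 31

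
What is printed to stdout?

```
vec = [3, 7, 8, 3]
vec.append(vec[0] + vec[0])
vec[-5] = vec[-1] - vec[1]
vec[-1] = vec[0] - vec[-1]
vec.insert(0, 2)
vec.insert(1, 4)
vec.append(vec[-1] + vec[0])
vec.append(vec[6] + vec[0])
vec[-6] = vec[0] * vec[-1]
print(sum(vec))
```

-11

append vec[0]+vec[0] = 3+3 = 6 → [3, 7, 8, 3, 6]
vec[-5] = vec[-1]-vec[1] = 6-7 = -1 → [-1, 7, 8, 3, 6]
vec[-1] = vec[0]-vec[-1] = (-1)-6 = -7 → [-1, 7, 8, 3, -7]
insert 2 at 0 → [2, -1, 7, 8, 3, -7]
insert 4 at 1 → [2, 4, -1, 7, 8, 3, -7]
append vec[-1]+vec[0] = (-7)+2 = -5 → [2, 4, -1, 7, 8, 3, -7, -5]
append vec[6]+vec[0] = (-7)+2 = -5 → [2, 4, -1, 7, 8, 3, -7, -5, -5]
vec[-6] = vec[0]*vec[-1] = 2*(-5) = -10 → [2, 4, -1, -10, 8, 3, -7, -5, -5]
sum = -11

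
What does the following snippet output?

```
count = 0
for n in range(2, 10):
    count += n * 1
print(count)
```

n=2: count = 0+2*1 = 2
n=3: count = 2+3*1 = 5
n=4: count = 5+4*1 = 9
n=5: count = 9+5*1 = 14
n=6: count = 14+6*1 = 20
n=7: count = 20+7*1 = 27
n=8: count = 27+8*1 = 35
n=9: count = 35+9*1 = 44

44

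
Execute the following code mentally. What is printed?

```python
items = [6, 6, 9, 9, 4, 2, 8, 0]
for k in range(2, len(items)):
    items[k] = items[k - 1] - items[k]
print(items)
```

k=2: items[2] = 6-9 = -3 → [6, 6, -3, 9, 4, 2, 8, 0]
k=3: items[3] = (-3)-9 = -12 → [6, 6, -3, -12, 4, 2, 8, 0]
k=4: items[4] = (-12)-4 = -16 → [6, 6, -3, -12, -16, 2, 8, 0]
k=5: items[5] = (-16)-2 = -18 → [6, 6, -3, -12, -16, -18, 8, 0]
k=6: items[6] = (-18)-8 = -26 → [6, 6, -3, -12, -16, -18, -26, 0]
k=7: items[7] = (-26)-0 = -26 → [6, 6, -3, -12, -16, -18, -26, -26]

[6, 6, -3, -12, -16, -18, -26, -26]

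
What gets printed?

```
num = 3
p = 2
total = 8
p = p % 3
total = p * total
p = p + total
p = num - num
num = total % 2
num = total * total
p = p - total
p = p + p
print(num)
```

256

p = 2%3 = 2
total = 2*8 = 16
p = 2+16 = 18
p = 3-3 = 0
num = 16%2 = 0
num = 16*16 = 256
p = 0-16 = -16
p = (-16)+(-16) = -32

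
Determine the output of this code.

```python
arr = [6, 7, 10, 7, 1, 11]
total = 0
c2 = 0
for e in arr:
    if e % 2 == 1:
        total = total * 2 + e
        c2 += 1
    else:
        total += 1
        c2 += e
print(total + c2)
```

e=6: not odd, total = 0+1 = 1; c2=6
e=7: odd, total = 1*2+7 = 9; c2=7
e=10: not odd, total = 9+1 = 10; c2=17
e=7: odd, total = 10*2+7 = 27; c2=18
e=1: odd, total = 27*2+1 = 55; c2=19
e=11: odd, total = 55*2+11 = 121; c2=20
total+c2 = 121+20 = 141

141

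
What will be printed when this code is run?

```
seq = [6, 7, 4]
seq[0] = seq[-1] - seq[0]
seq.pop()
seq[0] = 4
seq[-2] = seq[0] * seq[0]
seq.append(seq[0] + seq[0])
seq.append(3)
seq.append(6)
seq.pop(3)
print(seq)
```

[16, 7, 32, 6]

seq[0] = seq[-1]-seq[0] = 4-6 = -2 → [-2, 7, 4]
pop() removes 4 → [-2, 7]
seq[0] = 4 → [4, 7]
seq[-2] = seq[0]*seq[0] = 4*4 = 16 → [16, 7]
append seq[0]+seq[0] = 16+16 = 32 → [16, 7, 32]
append 3 → [16, 7, 32, 3]
append 6 → [16, 7, 32, 3, 6]
pop(3) removes 3 → [16, 7, 32, 6]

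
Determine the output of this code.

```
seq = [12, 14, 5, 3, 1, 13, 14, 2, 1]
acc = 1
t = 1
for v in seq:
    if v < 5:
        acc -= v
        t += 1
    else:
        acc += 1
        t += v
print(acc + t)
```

62

v=12: not <5, acc = 1+1 = 2; t=13
v=14: not <5, acc = 2+1 = 3; t=27
v=5: not <5, acc = 3+1 = 4; t=32
v=3: <5, acc = 4-3 = 1; t=33
v=1: <5, acc = 1-1 = 0; t=34
v=13: not <5, acc = 0+1 = 1; t=47
v=14: not <5, acc = 1+1 = 2; t=61
v=2: <5, acc = 2-2 = 0; t=62
v=1: <5, acc = 0-1 = -1; t=63
acc+t = (-1)+63 = 62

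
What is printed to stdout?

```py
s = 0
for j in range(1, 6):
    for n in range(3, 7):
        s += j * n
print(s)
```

270

j=1,n=3: s = 0+3 = 3
j=1,n=4: s = 3+4 = 7
j=1,n=5: s = 7+5 = 12
j=1,n=6: s = 12+6 = 18
j=2,n=3: s = 18+6 = 24
j=2,n=4: s = 24+8 = 32
j=2,n=5: s = 32+10 = 42
j=2,n=6: s = 42+12 = 54
j=3,n=3: s = 54+9 = 63
j=3,n=4: s = 63+12 = 75
j=3,n=5: s = 75+15 = 90
j=3,n=6: s = 90+18 = 108
j=4,n=3: s = 108+12 = 120
j=4,n=4: s = 120+16 = 136
j=4,n=5: s = 136+20 = 156
j=4,n=6: s = 156+24 = 180
j=5,n=3: s = 180+15 = 195
j=5,n=4: s = 195+20 = 215
j=5,n=5: s = 215+25 = 240
j=5,n=6: s = 240+30 = 270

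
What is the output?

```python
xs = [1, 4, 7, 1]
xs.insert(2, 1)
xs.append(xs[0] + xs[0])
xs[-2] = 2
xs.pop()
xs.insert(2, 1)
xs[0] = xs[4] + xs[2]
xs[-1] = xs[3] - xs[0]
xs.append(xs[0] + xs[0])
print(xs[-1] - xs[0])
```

insert 1 at 2 → [1, 4, 1, 7, 1]
append xs[0]+xs[0] = 1+1 = 2 → [1, 4, 1, 7, 1, 2]
xs[-2] = 2 → [1, 4, 1, 7, 2, 2]
pop() removes 2 → [1, 4, 1, 7, 2]
insert 1 at 2 → [1, 4, 1, 1, 7, 2]
xs[0] = xs[4]+xs[2] = 7+1 = 8 → [8, 4, 1, 1, 7, 2]
xs[-1] = xs[3]-xs[0] = 1-8 = -7 → [8, 4, 1, 1, 7, -7]
append xs[0]+xs[0] = 8+8 = 16 → [8, 4, 1, 1, 7, -7, 16]
xs[-1]-xs[0] = 16-8 = 8

8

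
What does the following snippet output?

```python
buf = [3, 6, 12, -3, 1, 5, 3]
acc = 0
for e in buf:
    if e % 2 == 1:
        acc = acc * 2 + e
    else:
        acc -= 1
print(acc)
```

e=3: odd, acc = 0*2+3 = 3
e=6: not odd, acc = 3-1 = 2
e=12: not odd, acc = 2-1 = 1
e=-3: odd, acc = 1*2+(-3) = -1
e=1: odd, acc = (-1)*2+1 = -1
e=5: odd, acc = (-1)*2+5 = 3
e=3: odd, acc = 3*2+3 = 9

9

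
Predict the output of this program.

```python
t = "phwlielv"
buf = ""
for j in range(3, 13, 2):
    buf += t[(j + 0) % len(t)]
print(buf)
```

levhl

j=3: add t[3]='l' → 'l'
j=5: add t[5]='e' → 'le'
j=7: add t[7]='v' → 'lev'
j=9: add t[1]='h' → 'levh'
j=11: add t[3]='l' → 'levhl'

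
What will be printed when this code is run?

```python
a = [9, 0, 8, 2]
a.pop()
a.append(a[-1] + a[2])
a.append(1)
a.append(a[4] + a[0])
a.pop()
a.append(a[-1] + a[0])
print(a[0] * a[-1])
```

90

pop() removes 2 → [9, 0, 8]
append a[-1]+a[2] = 8+8 = 16 → [9, 0, 8, 16]
append 1 → [9, 0, 8, 16, 1]
append a[4]+a[0] = 1+9 = 10 → [9, 0, 8, 16, 1, 10]
pop() removes 10 → [9, 0, 8, 16, 1]
append a[-1]+a[0] = 1+9 = 10 → [9, 0, 8, 16, 1, 10]
a[0]*a[-1] = 9*10 = 90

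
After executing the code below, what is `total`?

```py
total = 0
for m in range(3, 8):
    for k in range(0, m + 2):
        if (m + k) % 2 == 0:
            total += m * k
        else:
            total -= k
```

m=3,k=0: odd sum, total = 0-0 = 0
m=3,k=1: even sum, total = 0+3 = 3
m=3,k=2: odd sum, total = 3-2 = 1
m=3,k=3: even sum, total = 1+9 = 10
m=3,k=4: odd sum, total = 10-4 = 6
m=4,k=0: even sum, total = 6+0 = 6
m=4,k=1: odd sum, total = 6-1 = 5
m=4,k=2: even sum, total = 5+8 = 13
m=4,k=3: odd sum, total = 13-3 = 10
m=4,k=4: even sum, total = 10+16 = 26
m=4,k=5: odd sum, total = 26-5 = 21
m=5,k=0: odd sum, total = 21-0 = 21
m=5,k=1: even sum, total = 21+5 = 26
m=5,k=2: odd sum, total = 26-2 = 24
m=5,k=3: even sum, total = 24+15 = 39
m=5,k=4: odd sum, total = 39-4 = 35
m=5,k=5: even sum, total = 35+25 = 60
m=5,k=6: odd sum, total = 60-6 = 54
m=6,k=0: even sum, total = 54+0 = 54
m=6,k=1: odd sum, total = 54-1 = 53
m=6,k=2: even sum, total = 53+12 = 65
m=6,k=3: odd sum, total = 65-3 = 62
m=6,k=4: even sum, total = 62+24 = 86
m=6,k=5: odd sum, total = 86-5 = 81
m=6,k=6: even sum, total = 81+36 = 117
m=6,k=7: odd sum, total = 117-7 = 110
m=7,k=0: odd sum, total = 110-0 = 110
m=7,k=1: even sum, total = 110+7 = 117
m=7,k=2: odd sum, total = 117-2 = 115
m=7,k=3: even sum, total = 115+21 = 136
m=7,k=4: odd sum, total = 136-4 = 132
m=7,k=5: even sum, total = 132+35 = 167
m=7,k=6: odd sum, total = 167-6 = 161
m=7,k=7: even sum, total = 161+49 = 210
m=7,k=8: odd sum, total = 210-8 = 202

202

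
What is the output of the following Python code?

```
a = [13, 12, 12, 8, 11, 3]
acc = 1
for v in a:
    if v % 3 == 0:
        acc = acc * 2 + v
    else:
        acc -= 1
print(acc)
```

71

v=13: not %3==0, acc = 1-1 = 0
v=12: %3==0, acc = 0*2+12 = 12
v=12: %3==0, acc = 12*2+12 = 36
v=8: not %3==0, acc = 36-1 = 35
v=11: not %3==0, acc = 35-1 = 34
v=3: %3==0, acc = 34*2+3 = 71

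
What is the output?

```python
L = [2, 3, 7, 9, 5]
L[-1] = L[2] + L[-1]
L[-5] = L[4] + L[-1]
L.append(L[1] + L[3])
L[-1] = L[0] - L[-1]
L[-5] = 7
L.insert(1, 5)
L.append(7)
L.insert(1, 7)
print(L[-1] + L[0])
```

31

L[-1] = L[2]+L[-1] = 7+5 = 12 → [2, 3, 7, 9, 12]
L[-5] = L[4]+L[-1] = 12+12 = 24 → [24, 3, 7, 9, 12]
append L[1]+L[3] = 3+9 = 12 → [24, 3, 7, 9, 12, 12]
L[-1] = L[0]-L[-1] = 24-12 = 12 → [24, 3, 7, 9, 12, 12]
L[-5] = 7 → [24, 7, 7, 9, 12, 12]
insert 5 at 1 → [24, 5, 7, 7, 9, 12, 12]
append 7 → [24, 5, 7, 7, 9, 12, 12, 7]
insert 7 at 1 → [24, 7, 5, 7, 7, 9, 12, 12, 7]
L[-1]+L[0] = 7+24 = 31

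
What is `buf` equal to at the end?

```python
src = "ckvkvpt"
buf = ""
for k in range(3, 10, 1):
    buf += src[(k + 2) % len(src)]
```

'ptckvkv'

k=3: add src[5]='p' → 'p'
k=4: add src[6]='t' → 'pt'
k=5: add src[0]='c' → 'ptc'
k=6: add src[1]='k' → 'ptck'
k=7: add src[2]='v' → 'ptckv'
k=8: add src[3]='k' → 'ptckvk'
k=9: add src[4]='v' → 'ptckvkv'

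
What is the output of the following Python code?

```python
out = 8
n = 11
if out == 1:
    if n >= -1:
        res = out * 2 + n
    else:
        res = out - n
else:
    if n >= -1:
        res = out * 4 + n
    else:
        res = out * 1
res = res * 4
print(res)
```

out=8, n=11
out == 1 is False; n >= -1 is True
→ res = out * 4 + n = 43
res = 43*4 = 172

172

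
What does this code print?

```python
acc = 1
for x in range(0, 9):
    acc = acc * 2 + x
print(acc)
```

x=0: acc = 1*2+0 = 2
x=1: acc = 2*2+1 = 5
x=2: acc = 5*2+2 = 12
x=3: acc = 12*2+3 = 27
x=4: acc = 27*2+4 = 58
x=5: acc = 58*2+5 = 121
x=6: acc = 121*2+6 = 248
x=7: acc = 248*2+7 = 503
x=8: acc = 503*2+8 = 1014

1014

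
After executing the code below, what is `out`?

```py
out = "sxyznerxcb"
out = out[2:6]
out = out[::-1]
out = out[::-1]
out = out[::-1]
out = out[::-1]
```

slice [2:6] → 'yzne'
reverse → 'enzy'
reverse → 'yzne'
reverse → 'enzy'
reverse → 'yzne'

'yzne'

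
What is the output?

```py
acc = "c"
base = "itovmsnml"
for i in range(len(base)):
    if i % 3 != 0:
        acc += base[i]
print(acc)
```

ctomsml

i=0: skip
i=1: add 't' → 'ct'
i=2: add 'o' → 'cto'
i=3: skip
i=4: add 'm' → 'ctom'
i=5: add 's' → 'ctoms'
i=6: skip
i=7: add 'm' → 'ctomsm'
i=8: add 'l' → 'ctomsml'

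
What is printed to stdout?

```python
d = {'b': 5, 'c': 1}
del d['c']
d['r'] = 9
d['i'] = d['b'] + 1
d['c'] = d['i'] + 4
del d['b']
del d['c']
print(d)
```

{'r': 9, 'i': 6}

del 'c' → {'b': 5}
d['r'] = 9 → {'b': 5, 'r': 9}
d['i'] = d['b']+1 = 6 → {'b': 5, 'r': 9, 'i': 6}
d['c'] = d['i']+4 = 10 → {'b': 5, 'r': 9, 'i': 6, 'c': 10}
del 'b' → {'r': 9, 'i': 6, 'c': 10}
del 'c' → {'r': 9, 'i': 6}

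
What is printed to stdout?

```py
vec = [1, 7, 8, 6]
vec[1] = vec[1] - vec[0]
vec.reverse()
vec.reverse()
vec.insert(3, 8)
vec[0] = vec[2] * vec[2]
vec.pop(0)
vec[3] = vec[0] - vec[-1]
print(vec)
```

[6, 8, 8, 0]

vec[1] = vec[1]-vec[0] = 7-1 = 6 → [1, 6, 8, 6]
reverse → [6, 8, 6, 1]
reverse → [1, 6, 8, 6]
insert 8 at 3 → [1, 6, 8, 8, 6]
vec[0] = vec[2]*vec[2] = 8*8 = 64 → [64, 6, 8, 8, 6]
pop(0) removes 64 → [6, 8, 8, 6]
vec[3] = vec[0]-vec[-1] = 6-6 = 0 → [6, 8, 8, 0]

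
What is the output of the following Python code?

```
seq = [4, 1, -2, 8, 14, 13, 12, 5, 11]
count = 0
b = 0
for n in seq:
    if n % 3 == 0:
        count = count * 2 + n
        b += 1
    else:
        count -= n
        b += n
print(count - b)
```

-135

n=4: not %3==0, count = 0-4 = -4; b=4
n=1: not %3==0, count = (-4)-1 = -5; b=5
n=-2: not %3==0, count = (-5)-(-2) = -3; b=3
n=8: not %3==0, count = (-3)-8 = -11; b=11
n=14: not %3==0, count = (-11)-14 = -25; b=25
n=13: not %3==0, count = (-25)-13 = -38; b=38
n=12: %3==0, count = (-38)*2+12 = -64; b=39
n=5: not %3==0, count = (-64)-5 = -69; b=44
n=11: not %3==0, count = (-69)-11 = -80; b=55
count-b = (-80)-55 = -135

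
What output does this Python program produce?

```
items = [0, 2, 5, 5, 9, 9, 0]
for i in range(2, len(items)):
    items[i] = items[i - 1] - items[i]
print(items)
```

[0, 2, -3, -8, -17, -26, -26]

i=2: items[2] = 2-5 = -3 → [0, 2, -3, 5, 9, 9, 0]
i=3: items[3] = (-3)-5 = -8 → [0, 2, -3, -8, 9, 9, 0]
i=4: items[4] = (-8)-9 = -17 → [0, 2, -3, -8, -17, 9, 0]
i=5: items[5] = (-17)-9 = -26 → [0, 2, -3, -8, -17, -26, 0]
i=6: items[6] = (-26)-0 = -26 → [0, 2, -3, -8, -17, -26, -26]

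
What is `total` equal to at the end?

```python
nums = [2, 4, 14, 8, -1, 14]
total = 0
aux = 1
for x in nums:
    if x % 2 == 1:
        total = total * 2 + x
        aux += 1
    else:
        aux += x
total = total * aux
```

-44

x=2: not odd; aux=3
x=4: not odd; aux=7
x=14: not odd; aux=21
x=8: not odd; aux=29
x=-1: odd, total = 0*2+(-1) = -1; aux=30
x=14: not odd; aux=44
total*aux = (-1)*44 = -44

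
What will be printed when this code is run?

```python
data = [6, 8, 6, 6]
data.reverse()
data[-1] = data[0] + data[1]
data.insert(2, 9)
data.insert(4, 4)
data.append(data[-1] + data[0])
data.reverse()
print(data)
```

[18, 12, 4, 8, 9, 6, 6]

reverse → [6, 6, 8, 6]
data[-1] = data[0]+data[1] = 6+6 = 12 → [6, 6, 8, 12]
insert 9 at 2 → [6, 6, 9, 8, 12]
insert 4 at 4 → [6, 6, 9, 8, 4, 12]
append data[-1]+data[0] = 12+6 = 18 → [6, 6, 9, 8, 4, 12, 18]
reverse → [18, 12, 4, 8, 9, 6, 6]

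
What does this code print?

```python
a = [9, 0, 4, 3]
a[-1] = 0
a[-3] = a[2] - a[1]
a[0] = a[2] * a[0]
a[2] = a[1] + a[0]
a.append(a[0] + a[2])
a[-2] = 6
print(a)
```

a[-1] = 0 → [9, 0, 4, 0]
a[-3] = a[2]-a[1] = 4-0 = 4 → [9, 4, 4, 0]
a[0] = a[2]*a[0] = 4*9 = 36 → [36, 4, 4, 0]
a[2] = a[1]+a[0] = 4+36 = 40 → [36, 4, 40, 0]
append a[0]+a[2] = 36+40 = 76 → [36, 4, 40, 0, 76]
a[-2] = 6 → [36, 4, 40, 6, 76]

[36, 4, 40, 6, 76]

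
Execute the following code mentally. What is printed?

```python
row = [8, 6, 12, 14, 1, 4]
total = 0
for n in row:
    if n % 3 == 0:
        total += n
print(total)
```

n=8: not %3==0
n=6: %3==0, total = 0+6 = 6
n=12: %3==0, total = 6+12 = 18
n=14: not %3==0
n=1: not %3==0
n=4: not %3==0

18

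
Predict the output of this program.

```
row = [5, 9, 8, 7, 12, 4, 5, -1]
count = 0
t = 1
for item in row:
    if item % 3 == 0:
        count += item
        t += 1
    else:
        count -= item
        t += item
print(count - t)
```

item=5: not %3==0, count = 0-5 = -5; t=6
item=9: %3==0, count = (-5)+9 = 4; t=7
item=8: not %3==0, count = 4-8 = -4; t=15
item=7: not %3==0, count = (-4)-7 = -11; t=22
item=12: %3==0, count = (-11)+12 = 1; t=23
item=4: not %3==0, count = 1-4 = -3; t=27
item=5: not %3==0, count = (-3)-5 = -8; t=32
item=-1: not %3==0, count = (-8)-(-1) = -7; t=31
count-t = (-7)-31 = -38

-38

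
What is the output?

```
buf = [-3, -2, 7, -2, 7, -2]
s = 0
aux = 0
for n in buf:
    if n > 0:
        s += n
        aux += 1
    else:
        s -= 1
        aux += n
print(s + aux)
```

n=-3: not >0, s = 0-1 = -1; aux=-3
n=-2: not >0, s = (-1)-1 = -2; aux=-5
n=7: >0, s = (-2)+7 = 5; aux=-4
n=-2: not >0, s = 5-1 = 4; aux=-6
n=7: >0, s = 4+7 = 11; aux=-5
n=-2: not >0, s = 11-1 = 10; aux=-7
s+aux = 10+(-7) = 3

3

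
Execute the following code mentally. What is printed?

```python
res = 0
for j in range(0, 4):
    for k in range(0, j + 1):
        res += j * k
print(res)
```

25

j=0,k=0: res = 0+0 = 0
j=1,k=0: res = 0+0 = 0
j=1,k=1: res = 0+1 = 1
j=2,k=0: res = 1+0 = 1
j=2,k=1: res = 1+2 = 3
j=2,k=2: res = 3+4 = 7
j=3,k=0: res = 7+0 = 7
j=3,k=1: res = 7+3 = 10
j=3,k=2: res = 10+6 = 16
j=3,k=3: res = 16+9 = 25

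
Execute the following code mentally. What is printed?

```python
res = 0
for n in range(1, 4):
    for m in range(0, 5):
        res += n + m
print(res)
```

60

n=1,m=0: res = 0+1 = 1
n=1,m=1: res = 1+2 = 3
n=1,m=2: res = 3+3 = 6
n=1,m=3: res = 6+4 = 10
n=1,m=4: res = 10+5 = 15
n=2,m=0: res = 15+2 = 17
n=2,m=1: res = 17+3 = 20
n=2,m=2: res = 20+4 = 24
n=2,m=3: res = 24+5 = 29
n=2,m=4: res = 29+6 = 35
n=3,m=0: res = 35+3 = 38
n=3,m=1: res = 38+4 = 42
n=3,m=2: res = 42+5 = 47
n=3,m=3: res = 47+6 = 53
n=3,m=4: res = 53+7 = 60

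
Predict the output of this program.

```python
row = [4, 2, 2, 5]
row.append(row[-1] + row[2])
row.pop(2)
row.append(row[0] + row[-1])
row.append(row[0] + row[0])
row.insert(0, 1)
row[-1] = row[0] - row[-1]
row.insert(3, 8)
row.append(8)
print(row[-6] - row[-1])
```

append row[-1]+row[2] = 5+2 = 7 → [4, 2, 2, 5, 7]
pop(2) removes 2 → [4, 2, 5, 7]
append row[0]+row[-1] = 4+7 = 11 → [4, 2, 5, 7, 11]
append row[0]+row[0] = 4+4 = 8 → [4, 2, 5, 7, 11, 8]
insert 1 at 0 → [1, 4, 2, 5, 7, 11, 8]
row[-1] = row[0]-row[-1] = 1-8 = -7 → [1, 4, 2, 5, 7, 11, -7]
insert 8 at 3 → [1, 4, 2, 8, 5, 7, 11, -7]
append 8 → [1, 4, 2, 8, 5, 7, 11, -7, 8]
row[-6]-row[-1] = 8-8 = 0

0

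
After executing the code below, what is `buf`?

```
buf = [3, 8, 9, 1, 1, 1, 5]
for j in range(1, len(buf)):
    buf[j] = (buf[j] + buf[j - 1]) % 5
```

[3, 1, 0, 1, 2, 3, 3]

j=1: buf[1] = (8+3)%5 = 1 → [3, 1, 9, 1, 1, 1, 5]
j=2: buf[2] = (9+1)%5 = 0 → [3, 1, 0, 1, 1, 1, 5]
j=3: buf[3] = (1+0)%5 = 1 → [3, 1, 0, 1, 1, 1, 5]
j=4: buf[4] = (1+1)%5 = 2 → [3, 1, 0, 1, 2, 1, 5]
j=5: buf[5] = (1+2)%5 = 3 → [3, 1, 0, 1, 2, 3, 5]
j=6: buf[6] = (5+3)%5 = 3 → [3, 1, 0, 1, 2, 3, 3]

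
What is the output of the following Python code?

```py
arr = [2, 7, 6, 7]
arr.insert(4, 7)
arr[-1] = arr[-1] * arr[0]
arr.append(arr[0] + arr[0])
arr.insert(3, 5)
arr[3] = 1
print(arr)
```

insert 7 at 4 → [2, 7, 6, 7, 7]
arr[-1] = arr[-1]*arr[0] = 7*2 = 14 → [2, 7, 6, 7, 14]
append arr[0]+arr[0] = 2+2 = 4 → [2, 7, 6, 7, 14, 4]
insert 5 at 3 → [2, 7, 6, 5, 7, 14, 4]
arr[3] = 1 → [2, 7, 6, 1, 7, 14, 4]

[2, 7, 6, 1, 7, 14, 4]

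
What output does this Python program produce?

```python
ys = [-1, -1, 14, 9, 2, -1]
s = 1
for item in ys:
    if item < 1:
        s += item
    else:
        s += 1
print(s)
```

1

item=-1: <1, s = 1+(-1) = 0
item=-1: <1, s = 0+(-1) = -1
item=14: not <1, s = (-1)+1 = 0
item=9: not <1, s = 0+1 = 1
item=2: not <1, s = 1+1 = 2
item=-1: <1, s = 2+(-1) = 1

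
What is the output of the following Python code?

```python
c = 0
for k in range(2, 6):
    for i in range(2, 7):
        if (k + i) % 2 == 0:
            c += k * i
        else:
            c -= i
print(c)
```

k=2,i=2: even sum, c = 0+4 = 4
k=2,i=3: odd sum, c = 4-3 = 1
k=2,i=4: even sum, c = 1+8 = 9
k=2,i=5: odd sum, c = 9-5 = 4
k=2,i=6: even sum, c = 4+12 = 16
k=3,i=2: odd sum, c = 16-2 = 14
k=3,i=3: even sum, c = 14+9 = 23
k=3,i=4: odd sum, c = 23-4 = 19
k=3,i=5: even sum, c = 19+15 = 34
k=3,i=6: odd sum, c = 34-6 = 28
k=4,i=2: even sum, c = 28+8 = 36
k=4,i=3: odd sum, c = 36-3 = 33
k=4,i=4: even sum, c = 33+16 = 49
k=4,i=5: odd sum, c = 49-5 = 44
k=4,i=6: even sum, c = 44+24 = 68
k=5,i=2: odd sum, c = 68-2 = 66
k=5,i=3: even sum, c = 66+15 = 81
k=5,i=4: odd sum, c = 81-4 = 77
k=5,i=5: even sum, c = 77+25 = 102
k=5,i=6: odd sum, c = 102-6 = 96

96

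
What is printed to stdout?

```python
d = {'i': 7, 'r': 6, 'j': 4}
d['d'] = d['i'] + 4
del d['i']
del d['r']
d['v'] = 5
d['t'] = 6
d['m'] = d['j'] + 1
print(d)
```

d['d'] = d['i']+4 = 11 → {'i': 7, 'r': 6, 'j': 4, 'd': 11}
del 'i' → {'r': 6, 'j': 4, 'd': 11}
del 'r' → {'j': 4, 'd': 11}
d['v'] = 5 → {'j': 4, 'd': 11, 'v': 5}
d['t'] = 6 → {'j': 4, 'd': 11, 'v': 5, 't': 6}
d['m'] = d['j']+1 = 5 → {'j': 4, 'd': 11, 'v': 5, 't': 6, 'm': 5}

{'j': 4, 'd': 11, 'v': 5, 't': 6, 'm': 5}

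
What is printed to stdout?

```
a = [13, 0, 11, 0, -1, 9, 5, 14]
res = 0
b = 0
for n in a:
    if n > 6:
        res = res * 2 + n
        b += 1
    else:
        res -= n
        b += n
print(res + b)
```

182

n=13: >6, res = 0*2+13 = 13; b=1
n=0: not >6, res = 13-0 = 13; b=1
n=11: >6, res = 13*2+11 = 37; b=2
n=0: not >6, res = 37-0 = 37; b=2
n=-1: not >6, res = 37-(-1) = 38; b=1
n=9: >6, res = 38*2+9 = 85; b=2
n=5: not >6, res = 85-5 = 80; b=7
n=14: >6, res = 80*2+14 = 174; b=8
res+b = 174+8 = 182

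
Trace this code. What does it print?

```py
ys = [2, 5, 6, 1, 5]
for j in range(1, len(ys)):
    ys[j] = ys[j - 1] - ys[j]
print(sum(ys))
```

j=1: ys[1] = 2-5 = -3 → [2, -3, 6, 1, 5]
j=2: ys[2] = (-3)-6 = -9 → [2, -3, -9, 1, 5]
j=3: ys[3] = (-9)-1 = -10 → [2, -3, -9, -10, 5]
j=4: ys[4] = (-10)-5 = -15 → [2, -3, -9, -10, -15]
sum = -35

-35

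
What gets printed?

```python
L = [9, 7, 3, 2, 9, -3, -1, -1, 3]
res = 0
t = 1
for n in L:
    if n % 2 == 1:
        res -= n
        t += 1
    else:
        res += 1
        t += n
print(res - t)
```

n=9: odd, res = 0-9 = -9; t=2
n=7: odd, res = (-9)-7 = -16; t=3
n=3: odd, res = (-16)-3 = -19; t=4
n=2: not odd, res = (-19)+1 = -18; t=6
n=9: odd, res = (-18)-9 = -27; t=7
n=-3: odd, res = (-27)-(-3) = -24; t=8
n=-1: odd, res = (-24)-(-1) = -23; t=9
n=-1: odd, res = (-23)-(-1) = -22; t=10
n=3: odd, res = (-22)-3 = -25; t=11
res-t = (-25)-11 = -36

-36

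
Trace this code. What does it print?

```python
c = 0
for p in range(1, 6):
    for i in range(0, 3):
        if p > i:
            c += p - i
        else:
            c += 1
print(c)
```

34

p=1,i=0: 1>0, c = 0+1 = 1
p=1,i=1: not 1>1, c = 1+1 = 2
p=1,i=2: not 1>2, c = 2+1 = 3
p=2,i=0: 2>0, c = 3+2 = 5
p=2,i=1: 2>1, c = 5+1 = 6
p=2,i=2: not 2>2, c = 6+1 = 7
p=3,i=0: 3>0, c = 7+3 = 10
p=3,i=1: 3>1, c = 10+2 = 12
p=3,i=2: 3>2, c = 12+1 = 13
p=4,i=0: 4>0, c = 13+4 = 17
p=4,i=1: 4>1, c = 17+3 = 20
p=4,i=2: 4>2, c = 20+2 = 22
p=5,i=0: 5>0, c = 22+5 = 27
p=5,i=1: 5>1, c = 27+4 = 31
p=5,i=2: 5>2, c = 31+3 = 34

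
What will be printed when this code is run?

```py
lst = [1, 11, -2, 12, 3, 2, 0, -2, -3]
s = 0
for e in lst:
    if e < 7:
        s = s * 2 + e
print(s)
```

57

e=1: <7, s = 0*2+1 = 1
e=11: not <7
e=-2: <7, s = 1*2+(-2) = 0
e=12: not <7
e=3: <7, s = 0*2+3 = 3
e=2: <7, s = 3*2+2 = 8
e=0: <7, s = 8*2+0 = 16
e=-2: <7, s = 16*2+(-2) = 30
e=-3: <7, s = 30*2+(-3) = 57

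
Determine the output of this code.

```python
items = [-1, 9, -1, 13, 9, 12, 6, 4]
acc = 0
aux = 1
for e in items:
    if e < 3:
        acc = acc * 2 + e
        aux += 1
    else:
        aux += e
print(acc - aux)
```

e=-1: <3, acc = 0*2+(-1) = -1; aux=2
e=9: not <3; aux=11
e=-1: <3, acc = (-1)*2+(-1) = -3; aux=12
e=13: not <3; aux=25
e=9: not <3; aux=34
e=12: not <3; aux=46
e=6: not <3; aux=52
e=4: not <3; aux=56
acc-aux = (-3)-56 = -59

-59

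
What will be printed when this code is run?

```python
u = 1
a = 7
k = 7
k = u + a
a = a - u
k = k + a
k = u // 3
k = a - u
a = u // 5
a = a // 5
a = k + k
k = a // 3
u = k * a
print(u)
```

k = 1+7 = 8
a = 7-1 = 6
k = 8+6 = 14
k = 1//3 = 0
k = 6-1 = 5
a = 1//5 = 0
a = 0//5 = 0
a = 5+5 = 10
k = 10//3 = 3
u = 3*10 = 30

30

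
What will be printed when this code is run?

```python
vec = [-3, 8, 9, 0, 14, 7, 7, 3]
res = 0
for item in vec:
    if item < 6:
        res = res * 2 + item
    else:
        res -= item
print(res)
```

item=-3: <6, res = 0*2+(-3) = -3
item=8: not <6, res = (-3)-8 = -11
item=9: not <6, res = (-11)-9 = -20
item=0: <6, res = (-20)*2+0 = -40
item=14: not <6, res = (-40)-14 = -54
item=7: not <6, res = (-54)-7 = -61
item=7: not <6, res = (-61)-7 = -68
item=3: <6, res = (-68)*2+3 = -133

-133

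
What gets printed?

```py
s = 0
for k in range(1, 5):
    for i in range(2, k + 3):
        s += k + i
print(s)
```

88

k=1,i=2: s = 0+3 = 3
k=1,i=3: s = 3+4 = 7
k=2,i=2: s = 7+4 = 11
k=2,i=3: s = 11+5 = 16
k=2,i=4: s = 16+6 = 22
k=3,i=2: s = 22+5 = 27
k=3,i=3: s = 27+6 = 33
k=3,i=4: s = 33+7 = 40
k=3,i=5: s = 40+8 = 48
k=4,i=2: s = 48+6 = 54
k=4,i=3: s = 54+7 = 61
k=4,i=4: s = 61+8 = 69
k=4,i=5: s = 69+9 = 78
k=4,i=6: s = 78+10 = 88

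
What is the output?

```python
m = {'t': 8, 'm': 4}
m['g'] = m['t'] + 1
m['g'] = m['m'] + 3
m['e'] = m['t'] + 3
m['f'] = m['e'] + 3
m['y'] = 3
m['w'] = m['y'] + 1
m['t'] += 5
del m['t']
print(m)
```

m['g'] = m['t']+1 = 9 → {'t': 8, 'm': 4, 'g': 9}
m['g'] = m['m']+3 = 7 → {'t': 8, 'm': 4, 'g': 7}
m['e'] = m['t']+3 = 11 → {'t': 8, 'm': 4, 'g': 7, 'e': 11}
m['f'] = m['e']+3 = 14 → {'t': 8, 'm': 4, 'g': 7, 'e': 11, 'f': 14}
m['y'] = 3 → {'t': 8, 'm': 4, 'g': 7, 'e': 11, 'f': 14, 'y': 3}
m['w'] = m['y']+1 = 4 → {'t': 8, 'm': 4, 'g': 7, 'e': 11, 'f': 14, 'y': 3, 'w': 4}
m['t'] = 8+5 = 13 → {'t': 13, 'm': 4, 'g': 7, 'e': 11, 'f': 14, 'y': 3, 'w': 4}
del 't' → {'m': 4, 'g': 7, 'e': 11, 'f': 14, 'y': 3, 'w': 4}

{'m': 4, 'g': 7, 'e': 11, 'f': 14, 'y': 3, 'w': 4}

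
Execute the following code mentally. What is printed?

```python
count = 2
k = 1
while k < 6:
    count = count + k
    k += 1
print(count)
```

k=1: count = 2+1 = 3
k=2: count = 3+2 = 5
k=3: count = 5+3 = 8
k=4: count = 8+4 = 12
k=5: count = 12+5 = 17

17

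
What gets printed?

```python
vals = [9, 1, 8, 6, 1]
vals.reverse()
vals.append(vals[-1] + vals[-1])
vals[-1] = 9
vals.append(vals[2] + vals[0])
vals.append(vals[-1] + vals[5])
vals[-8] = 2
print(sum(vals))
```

reverse → [1, 6, 8, 1, 9]
append vals[-1]+vals[-1] = 9+9 = 18 → [1, 6, 8, 1, 9, 18]
vals[-1] = 9 → [1, 6, 8, 1, 9, 9]
append vals[2]+vals[0] = 8+1 = 9 → [1, 6, 8, 1, 9, 9, 9]
append vals[-1]+vals[5] = 9+9 = 18 → [1, 6, 8, 1, 9, 9, 9, 18]
vals[-8] = 2 → [2, 6, 8, 1, 9, 9, 9, 18]
sum = 62

62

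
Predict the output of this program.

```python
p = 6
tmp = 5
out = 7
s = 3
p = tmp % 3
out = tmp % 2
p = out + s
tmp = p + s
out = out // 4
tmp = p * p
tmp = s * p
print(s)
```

3

p = 5%3 = 2
out = 5%2 = 1
p = 1+3 = 4
tmp = 4+3 = 7
out = 1//4 = 0
tmp = 4*4 = 16
tmp = 3*4 = 12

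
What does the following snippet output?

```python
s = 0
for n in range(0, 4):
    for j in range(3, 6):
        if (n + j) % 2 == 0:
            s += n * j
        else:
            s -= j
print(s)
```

16

n=0,j=3: odd sum, s = 0-3 = -3
n=0,j=4: even sum, s = (-3)+0 = -3
n=0,j=5: odd sum, s = (-3)-5 = -8
n=1,j=3: even sum, s = (-8)+3 = -5
n=1,j=4: odd sum, s = (-5)-4 = -9
n=1,j=5: even sum, s = (-9)+5 = -4
n=2,j=3: odd sum, s = (-4)-3 = -7
n=2,j=4: even sum, s = (-7)+8 = 1
n=2,j=5: odd sum, s = 1-5 = -4
n=3,j=3: even sum, s = (-4)+9 = 5
n=3,j=4: odd sum, s = 5-4 = 1
n=3,j=5: even sum, s = 1+15 = 16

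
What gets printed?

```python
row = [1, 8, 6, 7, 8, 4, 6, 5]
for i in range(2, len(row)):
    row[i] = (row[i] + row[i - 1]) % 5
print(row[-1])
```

4

i=2: row[2] = (6+8)%5 = 4 → [1, 8, 4, 7, 8, 4, 6, 5]
i=3: row[3] = (7+4)%5 = 1 → [1, 8, 4, 1, 8, 4, 6, 5]
i=4: row[4] = (8+1)%5 = 4 → [1, 8, 4, 1, 4, 4, 6, 5]
i=5: row[5] = (4+4)%5 = 3 → [1, 8, 4, 1, 4, 3, 6, 5]
i=6: row[6] = (6+3)%5 = 4 → [1, 8, 4, 1, 4, 3, 4, 5]
i=7: row[7] = (5+4)%5 = 4 → [1, 8, 4, 1, 4, 3, 4, 4]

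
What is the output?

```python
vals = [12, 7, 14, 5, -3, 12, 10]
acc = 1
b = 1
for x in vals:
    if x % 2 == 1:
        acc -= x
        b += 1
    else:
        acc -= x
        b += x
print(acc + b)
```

-4

x=12: not odd, acc = 1-12 = -11; b=13
x=7: odd, acc = (-11)-7 = -18; b=14
x=14: not odd, acc = (-18)-14 = -32; b=28
x=5: odd, acc = (-32)-5 = -37; b=29
x=-3: odd, acc = (-37)-(-3) = -34; b=30
x=12: not odd, acc = (-34)-12 = -46; b=42
x=10: not odd, acc = (-46)-10 = -56; b=52
acc+b = (-56)+52 = -4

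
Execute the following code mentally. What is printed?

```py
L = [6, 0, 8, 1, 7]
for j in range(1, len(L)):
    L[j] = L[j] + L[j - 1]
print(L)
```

[6, 6, 14, 15, 22]

j=1: L[1] = 0+6 = 6 → [6, 6, 8, 1, 7]
j=2: L[2] = 8+6 = 14 → [6, 6, 14, 1, 7]
j=3: L[3] = 1+14 = 15 → [6, 6, 14, 15, 7]
j=4: L[4] = 7+15 = 22 → [6, 6, 14, 15, 22]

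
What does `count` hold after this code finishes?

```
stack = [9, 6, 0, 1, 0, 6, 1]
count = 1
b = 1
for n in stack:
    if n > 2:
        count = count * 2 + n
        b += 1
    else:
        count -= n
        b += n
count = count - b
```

n=9: >2, count = 1*2+9 = 11; b=2
n=6: >2, count = 11*2+6 = 28; b=3
n=0: not >2, count = 28-0 = 28; b=3
n=1: not >2, count = 28-1 = 27; b=4
n=0: not >2, count = 27-0 = 27; b=4
n=6: >2, count = 27*2+6 = 60; b=5
n=1: not >2, count = 60-1 = 59; b=6
count-b = 59-6 = 53

53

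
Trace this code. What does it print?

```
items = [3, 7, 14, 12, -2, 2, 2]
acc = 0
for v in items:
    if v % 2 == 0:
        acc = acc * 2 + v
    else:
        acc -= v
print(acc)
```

-2

v=3: not even, acc = 0-3 = -3
v=7: not even, acc = (-3)-7 = -10
v=14: even, acc = (-10)*2+14 = -6
v=12: even, acc = (-6)*2+12 = 0
v=-2: even, acc = 0*2+(-2) = -2
v=2: even, acc = (-2)*2+2 = -2
v=2: even, acc = (-2)*2+2 = -2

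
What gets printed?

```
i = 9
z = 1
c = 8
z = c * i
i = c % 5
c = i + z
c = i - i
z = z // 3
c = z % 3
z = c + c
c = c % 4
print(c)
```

z = 8*9 = 72
i = 8%5 = 3
c = 3+72 = 75
c = 3-3 = 0
z = 72//3 = 24
c = 24%3 = 0
z = 0+0 = 0
c = 0%4 = 0

0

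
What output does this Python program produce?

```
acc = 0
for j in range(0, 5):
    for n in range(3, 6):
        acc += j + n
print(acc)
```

j=0,n=3: acc = 0+3 = 3
j=0,n=4: acc = 3+4 = 7
j=0,n=5: acc = 7+5 = 12
j=1,n=3: acc = 12+4 = 16
j=1,n=4: acc = 16+5 = 21
j=1,n=5: acc = 21+6 = 27
j=2,n=3: acc = 27+5 = 32
j=2,n=4: acc = 32+6 = 38
j=2,n=5: acc = 38+7 = 45
j=3,n=3: acc = 45+6 = 51
j=3,n=4: acc = 51+7 = 58
j=3,n=5: acc = 58+8 = 66
j=4,n=3: acc = 66+7 = 73
j=4,n=4: acc = 73+8 = 81
j=4,n=5: acc = 81+9 = 90

90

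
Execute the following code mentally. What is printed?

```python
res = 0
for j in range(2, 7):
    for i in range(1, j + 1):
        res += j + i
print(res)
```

145

j=2,i=1: res = 0+3 = 3
j=2,i=2: res = 3+4 = 7
j=3,i=1: res = 7+4 = 11
j=3,i=2: res = 11+5 = 16
j=3,i=3: res = 16+6 = 22
j=4,i=1: res = 22+5 = 27
j=4,i=2: res = 27+6 = 33
j=4,i=3: res = 33+7 = 40
j=4,i=4: res = 40+8 = 48
j=5,i=1: res = 48+6 = 54
j=5,i=2: res = 54+7 = 61
j=5,i=3: res = 61+8 = 69
j=5,i=4: res = 69+9 = 78
j=5,i=5: res = 78+10 = 88
j=6,i=1: res = 88+7 = 95
j=6,i=2: res = 95+8 = 103
j=6,i=3: res = 103+9 = 112
j=6,i=4: res = 112+10 = 122
j=6,i=5: res = 122+11 = 133
j=6,i=6: res = 133+12 = 145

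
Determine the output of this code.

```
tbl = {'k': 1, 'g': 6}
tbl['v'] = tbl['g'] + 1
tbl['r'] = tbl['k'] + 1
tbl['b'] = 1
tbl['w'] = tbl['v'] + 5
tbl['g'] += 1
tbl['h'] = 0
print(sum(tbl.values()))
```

tbl['v'] = tbl['g']+1 = 7 → {'k': 1, 'g': 6, 'v': 7}
tbl['r'] = tbl['k']+1 = 2 → {'k': 1, 'g': 6, 'v': 7, 'r': 2}
tbl['b'] = 1 → {'k': 1, 'g': 6, 'v': 7, 'r': 2, 'b': 1}
tbl['w'] = tbl['v']+5 = 12 → {'k': 1, 'g': 6, 'v': 7, 'r': 2, 'b': 1, 'w': 12}
tbl['g'] = 6+1 = 7 → {'k': 1, 'g': 7, 'v': 7, 'r': 2, 'b': 1, 'w': 12}
tbl['h'] = 0 → {'k': 1, 'g': 7, 'v': 7, 'r': 2, 'b': 1, 'w': 12, 'h': 0}
sum of values = 30

30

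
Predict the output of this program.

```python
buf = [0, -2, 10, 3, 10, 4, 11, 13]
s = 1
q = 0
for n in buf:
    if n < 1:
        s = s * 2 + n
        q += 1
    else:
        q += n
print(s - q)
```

-51

n=0: <1, s = 1*2+0 = 2; q=1
n=-2: <1, s = 2*2+(-2) = 2; q=2
n=10: not <1; q=12
n=3: not <1; q=15
n=10: not <1; q=25
n=4: not <1; q=29
n=11: not <1; q=40
n=13: not <1; q=53
s-q = 2-53 = -51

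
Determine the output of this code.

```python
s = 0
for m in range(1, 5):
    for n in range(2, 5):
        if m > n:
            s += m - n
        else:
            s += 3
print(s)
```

31

m=1,n=2: not 1>2, s = 0+3 = 3
m=1,n=3: not 1>3, s = 3+3 = 6
m=1,n=4: not 1>4, s = 6+3 = 9
m=2,n=2: not 2>2, s = 9+3 = 12
m=2,n=3: not 2>3, s = 12+3 = 15
m=2,n=4: not 2>4, s = 15+3 = 18
m=3,n=2: 3>2, s = 18+1 = 19
m=3,n=3: not 3>3, s = 19+3 = 22
m=3,n=4: not 3>4, s = 22+3 = 25
m=4,n=2: 4>2, s = 25+2 = 27
m=4,n=3: 4>3, s = 27+1 = 28
m=4,n=4: not 4>4, s = 28+3 = 31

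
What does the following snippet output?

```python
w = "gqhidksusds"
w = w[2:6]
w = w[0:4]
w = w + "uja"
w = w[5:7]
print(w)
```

ja

slice [2:6] → 'hidk'
slice [0:4] → 'hidk'
+ 'uja' → 'hidkuja'
slice [5:7] → 'ja'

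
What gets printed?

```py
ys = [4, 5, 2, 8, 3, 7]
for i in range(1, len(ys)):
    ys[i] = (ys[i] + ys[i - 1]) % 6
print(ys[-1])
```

5

i=1: ys[1] = (5+4)%6 = 3 → [4, 3, 2, 8, 3, 7]
i=2: ys[2] = (2+3)%6 = 5 → [4, 3, 5, 8, 3, 7]
i=3: ys[3] = (8+5)%6 = 1 → [4, 3, 5, 1, 3, 7]
i=4: ys[4] = (3+1)%6 = 4 → [4, 3, 5, 1, 4, 7]
i=5: ys[5] = (7+4)%6 = 5 → [4, 3, 5, 1, 4, 5]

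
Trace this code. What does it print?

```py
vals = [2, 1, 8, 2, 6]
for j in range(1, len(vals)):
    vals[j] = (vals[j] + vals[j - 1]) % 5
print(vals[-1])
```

4

j=1: vals[1] = (1+2)%5 = 3 → [2, 3, 8, 2, 6]
j=2: vals[2] = (8+3)%5 = 1 → [2, 3, 1, 2, 6]
j=3: vals[3] = (2+1)%5 = 3 → [2, 3, 1, 3, 6]
j=4: vals[4] = (6+3)%5 = 4 → [2, 3, 1, 3, 4]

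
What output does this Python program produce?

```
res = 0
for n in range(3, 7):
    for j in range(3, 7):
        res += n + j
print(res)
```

n=3,j=3: res = 0+6 = 6
n=3,j=4: res = 6+7 = 13
n=3,j=5: res = 13+8 = 21
n=3,j=6: res = 21+9 = 30
n=4,j=3: res = 30+7 = 37
n=4,j=4: res = 37+8 = 45
n=4,j=5: res = 45+9 = 54
n=4,j=6: res = 54+10 = 64
n=5,j=3: res = 64+8 = 72
n=5,j=4: res = 72+9 = 81
n=5,j=5: res = 81+10 = 91
n=5,j=6: res = 91+11 = 102
n=6,j=3: res = 102+9 = 111
n=6,j=4: res = 111+10 = 121
n=6,j=5: res = 121+11 = 132
n=6,j=6: res = 132+12 = 144

144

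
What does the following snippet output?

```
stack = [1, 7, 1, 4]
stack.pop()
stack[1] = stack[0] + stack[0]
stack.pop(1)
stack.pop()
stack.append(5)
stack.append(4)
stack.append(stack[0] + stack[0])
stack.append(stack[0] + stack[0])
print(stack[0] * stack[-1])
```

2

pop() removes 4 → [1, 7, 1]
stack[1] = stack[0]+stack[0] = 1+1 = 2 → [1, 2, 1]
pop(1) removes 2 → [1, 1]
pop() removes 1 → [1]
append 5 → [1, 5]
append 4 → [1, 5, 4]
append stack[0]+stack[0] = 1+1 = 2 → [1, 5, 4, 2]
append stack[0]+stack[0] = 1+1 = 2 → [1, 5, 4, 2, 2]
stack[0]*stack[-1] = 1*2 = 2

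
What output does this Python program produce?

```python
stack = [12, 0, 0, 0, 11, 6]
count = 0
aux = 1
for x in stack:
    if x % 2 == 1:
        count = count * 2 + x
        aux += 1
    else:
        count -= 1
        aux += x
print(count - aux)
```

x=12: not odd, count = 0-1 = -1; aux=13
x=0: not odd, count = (-1)-1 = -2; aux=13
x=0: not odd, count = (-2)-1 = -3; aux=13
x=0: not odd, count = (-3)-1 = -4; aux=13
x=11: odd, count = (-4)*2+11 = 3; aux=14
x=6: not odd, count = 3-1 = 2; aux=20
count-aux = 2-20 = -18

-18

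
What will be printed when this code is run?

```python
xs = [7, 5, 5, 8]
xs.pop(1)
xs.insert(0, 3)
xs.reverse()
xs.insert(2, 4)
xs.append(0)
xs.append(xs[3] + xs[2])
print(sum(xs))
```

38

pop(1) removes 5 → [7, 5, 8]
insert 3 at 0 → [3, 7, 5, 8]
reverse → [8, 5, 7, 3]
insert 4 at 2 → [8, 5, 4, 7, 3]
append 0 → [8, 5, 4, 7, 3, 0]
append xs[3]+xs[2] = 7+4 = 11 → [8, 5, 4, 7, 3, 0, 11]
sum = 38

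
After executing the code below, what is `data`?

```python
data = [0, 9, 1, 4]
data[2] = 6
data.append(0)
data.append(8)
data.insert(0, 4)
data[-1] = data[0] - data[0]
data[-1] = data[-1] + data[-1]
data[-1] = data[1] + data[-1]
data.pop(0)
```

[0, 9, 6, 4, 0, 0]

data[2] = 6 → [0, 9, 6, 4]
append 0 → [0, 9, 6, 4, 0]
append 8 → [0, 9, 6, 4, 0, 8]
insert 4 at 0 → [4, 0, 9, 6, 4, 0, 8]
data[-1] = data[0]-data[0] = 4-4 = 0 → [4, 0, 9, 6, 4, 0, 0]
data[-1] = data[-1]+data[-1] = 0+0 = 0 → [4, 0, 9, 6, 4, 0, 0]
data[-1] = data[1]+data[-1] = 0+0 = 0 → [4, 0, 9, 6, 4, 0, 0]
pop(0) removes 4 → [0, 9, 6, 4, 0, 0]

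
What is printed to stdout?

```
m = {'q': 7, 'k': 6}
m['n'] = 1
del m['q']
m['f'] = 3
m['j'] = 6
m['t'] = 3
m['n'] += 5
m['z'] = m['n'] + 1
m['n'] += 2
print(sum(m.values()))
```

m['n'] = 1 → {'q': 7, 'k': 6, 'n': 1}
del 'q' → {'k': 6, 'n': 1}
m['f'] = 3 → {'k': 6, 'n': 1, 'f': 3}
m['j'] = 6 → {'k': 6, 'n': 1, 'f': 3, 'j': 6}
m['t'] = 3 → {'k': 6, 'n': 1, 'f': 3, 'j': 6, 't': 3}
m['n'] = 1+5 = 6 → {'k': 6, 'n': 6, 'f': 3, 'j': 6, 't': 3}
m['z'] = m['n']+1 = 7 → {'k': 6, 'n': 6, 'f': 3, 'j': 6, 't': 3, 'z': 7}
m['n'] = 6+2 = 8 → {'k': 6, 'n': 8, 'f': 3, 'j': 6, 't': 3, 'z': 7}
sum of values = 33

33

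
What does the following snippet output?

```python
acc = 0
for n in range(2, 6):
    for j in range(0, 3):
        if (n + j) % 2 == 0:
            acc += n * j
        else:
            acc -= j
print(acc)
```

n=2,j=0: even sum, acc = 0+0 = 0
n=2,j=1: odd sum, acc = 0-1 = -1
n=2,j=2: even sum, acc = (-1)+4 = 3
n=3,j=0: odd sum, acc = 3-0 = 3
n=3,j=1: even sum, acc = 3+3 = 6
n=3,j=2: odd sum, acc = 6-2 = 4
n=4,j=0: even sum, acc = 4+0 = 4
n=4,j=1: odd sum, acc = 4-1 = 3
n=4,j=2: even sum, acc = 3+8 = 11
n=5,j=0: odd sum, acc = 11-0 = 11
n=5,j=1: even sum, acc = 11+5 = 16
n=5,j=2: odd sum, acc = 16-2 = 14

14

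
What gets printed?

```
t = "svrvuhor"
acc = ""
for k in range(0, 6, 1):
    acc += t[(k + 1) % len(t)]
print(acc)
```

vrvuho

k=0: add t[1]='v' → 'v'
k=1: add t[2]='r' → 'vr'
k=2: add t[3]='v' → 'vrv'
k=3: add t[4]='u' → 'vrvu'
k=4: add t[5]='h' → 'vrvuh'
k=5: add t[6]='o' → 'vrvuho'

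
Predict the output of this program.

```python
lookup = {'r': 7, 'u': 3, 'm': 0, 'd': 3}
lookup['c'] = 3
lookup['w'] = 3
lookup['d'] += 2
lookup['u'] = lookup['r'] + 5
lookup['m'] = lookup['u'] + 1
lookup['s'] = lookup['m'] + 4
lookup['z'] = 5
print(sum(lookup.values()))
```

lookup['c'] = 3 → {'r': 7, 'u': 3, 'm': 0, 'd': 3, 'c': 3}
lookup['w'] = 3 → {'r': 7, 'u': 3, 'm': 0, 'd': 3, 'c': 3, 'w': 3}
lookup['d'] = 3+2 = 5 → {'r': 7, 'u': 3, 'm': 0, 'd': 5, 'c': 3, 'w': 3}
lookup['u'] = lookup['r']+5 = 12 → {'r': 7, 'u': 12, 'm': 0, 'd': 5, 'c': 3, 'w': 3}
lookup['m'] = lookup['u']+1 = 13 → {'r': 7, 'u': 12, 'm': 13, 'd': 5, 'c': 3, 'w': 3}
lookup['s'] = lookup['m']+4 = 17 → {'r': 7, 'u': 12, 'm': 13, 'd': 5, 'c': 3, 'w': 3, 's': 17}
lookup['z'] = 5 → {'r': 7, 'u': 12, 'm': 13, 'd': 5, 'c': 3, 'w': 3, 's': 17, 'z': 5}
sum of values = 65

65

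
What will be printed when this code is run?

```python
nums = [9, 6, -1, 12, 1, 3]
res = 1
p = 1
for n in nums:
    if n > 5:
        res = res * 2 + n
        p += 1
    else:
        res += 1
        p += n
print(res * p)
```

504

n=9: >5, res = 1*2+9 = 11; p=2
n=6: >5, res = 11*2+6 = 28; p=3
n=-1: not >5, res = 28+1 = 29; p=2
n=12: >5, res = 29*2+12 = 70; p=3
n=1: not >5, res = 70+1 = 71; p=4
n=3: not >5, res = 71+1 = 72; p=7
res*p = 72*7 = 504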